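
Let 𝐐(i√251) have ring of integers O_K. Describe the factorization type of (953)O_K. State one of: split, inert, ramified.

remains prime (inert)

d = -251 ≡ 1 (mod 4), so O_K = ℤ[(1+√-251)/2] and disc(K) = d = -251.
953 ∤ -251, so 953 is unramified.
(-251/953) = 702^476 mod 953 = 952, giving Legendre symbol -1.
Legendre symbol -1 ⇒ 953 is inert.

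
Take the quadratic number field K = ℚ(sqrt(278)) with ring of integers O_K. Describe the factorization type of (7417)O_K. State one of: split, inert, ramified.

278 mod 4 = 2, hence disc K = 4·278 = 1112 and O_K = ℤ[√278].
Since gcd(7417, 1112) = 1 the prime 7417 does not ramify.
Euler's criterion: 278^3708 mod 7417 = 7416. Thus (278|7417) = -1.
d is a non-residue mod p, hence 7417 remains inert in O_K.

inert — (7417) stays prime in O_K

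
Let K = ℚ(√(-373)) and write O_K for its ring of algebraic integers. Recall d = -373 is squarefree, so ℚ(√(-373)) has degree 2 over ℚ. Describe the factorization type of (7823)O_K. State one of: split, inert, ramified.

inert — (7823) stays prime in O_K

Since -373 ≢ 1 mod 4, the ring of integers is ℤ[√-373] with discriminant 4·(-373) = -1492.
disc(K) = -1492 is not divisible by 7823; 7823 is unramified.
(-373/7823) = 7450^3911 mod 7823 = 7822, giving Legendre symbol -1.
d is a non-residue mod p, hence 7823 remains inert in O_K.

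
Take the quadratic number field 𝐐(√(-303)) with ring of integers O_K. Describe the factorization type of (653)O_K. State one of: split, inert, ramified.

p is inert

-303 mod 4 = 1, hence disc K = -303 and O_K = ℤ[(1+√-303)/2].
Since gcd(653, -303) = 1 the prime 653 does not ramify.
Compute (-303/653) via Euler: 350^((653-1)/2) mod 653 = 652, so (-303/653) = -1.
(-303/653) = -1, so 653 is inert.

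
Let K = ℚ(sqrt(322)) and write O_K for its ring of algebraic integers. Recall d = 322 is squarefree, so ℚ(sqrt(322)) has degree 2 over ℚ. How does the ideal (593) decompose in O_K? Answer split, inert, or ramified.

Since 322 ≢ 1 mod 4, the ring of integers is ℤ[√322] with discriminant 4·322 = 1288.
593 ∤ 1288, so 593 is unramified.
(322/593) = 322^296 mod 593 = 592, giving Legendre symbol -1.
(322/593) = -1, so 593 is inert.

inert — (593) stays prime in O_K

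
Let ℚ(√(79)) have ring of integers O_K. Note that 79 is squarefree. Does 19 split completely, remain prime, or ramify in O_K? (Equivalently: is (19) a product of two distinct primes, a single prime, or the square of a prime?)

d = 79 ≡ 3 (mod 4), so O_K = ℤ[√79] and disc(K) = 4d = 316.
19 ∤ 316, so 19 is unramified.
Legendre symbol by Euler's criterion: (79/19) ≡ 79^9 ≡ 18 (mod 19), i.e. (79/19) = -1.
Legendre symbol -1 ⇒ 19 is inert.

inert — (19) stays prime in O_K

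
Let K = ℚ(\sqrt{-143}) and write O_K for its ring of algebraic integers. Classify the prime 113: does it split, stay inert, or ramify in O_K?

-143 mod 4 = 1, hence disc K = -143 and O_K = ℤ[(1+√-143)/2].
113 ∤ -143, so 113 is unramified.
(-143/113) = 83^56 mod 113 = 1, giving Legendre symbol 1.
(-143/113) = 1, so 113 splits.

split — (113) = 𝔭₁𝔭₂ with 𝔭₁ ≠ 𝔭₂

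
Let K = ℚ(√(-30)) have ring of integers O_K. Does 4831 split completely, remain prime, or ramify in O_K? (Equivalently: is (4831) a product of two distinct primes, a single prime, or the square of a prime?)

d = -30 ≡ 2 (mod 4), so O_K = ℤ[√-30] and disc(K) = 4d = -120.
Since gcd(4831, -120) = 1 the prime 4831 does not ramify.
Euler's criterion: (-30)^2415 mod 4831 = 1. Thus (-30|4831) = 1.
(-30/4831) = 1, so 4831 splits.

4831 splits in O_K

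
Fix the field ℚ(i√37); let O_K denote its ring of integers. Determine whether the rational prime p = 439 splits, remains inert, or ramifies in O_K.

splits completely

-37 mod 4 = 3, hence disc K = 4·(-37) = -148 and O_K = ℤ[√-37].
439 ∤ -148, so 439 is unramified.
(-37/439) = 402^219 mod 439 = 1, giving Legendre symbol 1.
Legendre symbol 1 ⇒ 439 is split.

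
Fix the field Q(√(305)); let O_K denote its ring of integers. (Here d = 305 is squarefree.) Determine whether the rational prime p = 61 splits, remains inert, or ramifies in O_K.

305 mod 4 = 1, hence disc K = 305 and O_K = ℤ[(1+√305)/2].
disc(K) = 305 = 61·5, so p = 61 is ramified.

ramifies in O_K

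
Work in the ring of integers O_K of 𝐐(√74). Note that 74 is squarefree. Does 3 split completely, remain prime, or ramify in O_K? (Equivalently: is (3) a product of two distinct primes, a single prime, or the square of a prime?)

3 remains inert

Since 74 ≢ 1 mod 4, the ring of integers is ℤ[√74] with discriminant 4·74 = 296.
Since gcd(3, 296) = 1 the prime 3 does not ramify.
Legendre symbol by Euler's criterion: (74/3) ≡ 74^1 ≡ 2 (mod 3), i.e. (74/3) = -1.
(74/3) = -1, so 3 is inert.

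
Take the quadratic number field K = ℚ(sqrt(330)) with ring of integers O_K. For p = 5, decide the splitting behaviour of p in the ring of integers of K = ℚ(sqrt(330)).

ramifies in O_K

330 mod 4 = 2, hence disc K = 4·330 = 1320 and O_K = ℤ[√330].
5 divides disc(K) = 1320, so 5 ramifies.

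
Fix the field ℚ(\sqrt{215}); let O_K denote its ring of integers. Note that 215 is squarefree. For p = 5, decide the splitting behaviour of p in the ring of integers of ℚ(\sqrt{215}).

d = 215 ≡ 3 (mod 4), so O_K = ℤ[√215] and disc(K) = 4d = 860.
5 divides disc(K) = 860, so 5 ramifies.

ramified — (5) = 𝔭²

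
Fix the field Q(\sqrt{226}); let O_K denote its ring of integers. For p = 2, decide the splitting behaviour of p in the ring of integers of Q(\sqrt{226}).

ramified — (2) = 𝔭²

226 mod 4 = 2, hence disc K = 4·226 = 904 and O_K = ℤ[√226].
2 divides disc(K) = 904, so 2 ramifies.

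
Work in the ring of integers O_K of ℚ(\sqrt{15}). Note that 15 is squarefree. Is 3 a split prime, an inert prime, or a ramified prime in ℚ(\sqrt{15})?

15 mod 4 = 3, hence disc K = 4·15 = 60 and O_K = ℤ[√15].
Ramification test: 3 | 60. The prime 3 ramifies in K.

ramified — (3) = 𝔭²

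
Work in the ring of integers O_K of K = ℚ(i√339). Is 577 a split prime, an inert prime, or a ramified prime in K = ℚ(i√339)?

d = -339 ≡ 1 (mod 4), so O_K = ℤ[(1+√-339)/2] and disc(K) = d = -339.
Since gcd(577, -339) = 1 the prime 577 does not ramify.
Legendre symbol by Euler's criterion: (-339/577) ≡ (-339)^288 ≡ 576 (mod 577), i.e. (-339/577) = -1.
Legendre symbol -1 ⇒ 577 is inert.

remains prime (inert)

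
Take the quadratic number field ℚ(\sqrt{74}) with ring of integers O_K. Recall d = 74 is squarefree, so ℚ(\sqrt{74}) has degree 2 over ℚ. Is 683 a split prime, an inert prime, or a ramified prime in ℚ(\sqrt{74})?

Since 74 ≢ 1 mod 4, the ring of integers is ℤ[√74] with discriminant 4·74 = 296.
Since gcd(683, 296) = 1 the prime 683 does not ramify.
(74/683) = 74^341 mod 683 = 1, giving Legendre symbol 1.
Legendre symbol 1 ⇒ 683 is split.

split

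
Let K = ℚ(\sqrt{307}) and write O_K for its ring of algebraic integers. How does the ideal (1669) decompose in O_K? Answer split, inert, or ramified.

p splits

d = 307 ≡ 3 (mod 4), so O_K = ℤ[√307] and disc(K) = 4d = 1228.
1669 ∤ 1228, so 1669 is unramified.
Compute (307/1669) via Euler: 307^((1669-1)/2) mod 1669 = 1, so (307/1669) = 1.
d is a quadratic residue mod p, hence 1669 splits in O_K.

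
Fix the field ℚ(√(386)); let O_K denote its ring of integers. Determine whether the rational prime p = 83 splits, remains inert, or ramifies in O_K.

remains prime (inert)

Since 386 ≢ 1 mod 4, the ring of integers is ℤ[√386] with discriminant 4·386 = 1544.
83 ∤ 1544, so 83 is unramified.
(386/83) = 54^41 mod 83 = 82, giving Legendre symbol -1.
(386/83) = -1, so 83 is inert.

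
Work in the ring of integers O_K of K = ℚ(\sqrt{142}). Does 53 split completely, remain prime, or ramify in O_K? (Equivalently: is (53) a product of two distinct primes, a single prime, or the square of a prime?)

53 splits in O_K

Since 142 ≢ 1 mod 4, the ring of integers is ℤ[√142] with discriminant 4·142 = 568.
Since gcd(53, 568) = 1 the prime 53 does not ramify.
(142/53) = 36^26 mod 53 = 1, giving Legendre symbol 1.
(142/53) = 1, so 53 splits.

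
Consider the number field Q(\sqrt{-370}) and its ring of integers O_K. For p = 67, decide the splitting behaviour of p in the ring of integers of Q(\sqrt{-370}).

inert

Since -370 ≢ 1 mod 4, the ring of integers is ℤ[√-370] with discriminant 4·(-370) = -1480.
67 ∤ -1480, so 67 is unramified.
Compute (-370/67) via Euler: 32^((67-1)/2) mod 67 = 66, so (-370/67) = -1.
(-370/67) = -1, so 67 is inert.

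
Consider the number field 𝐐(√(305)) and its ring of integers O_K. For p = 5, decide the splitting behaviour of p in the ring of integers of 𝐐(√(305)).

d = 305 ≡ 1 (mod 4), so O_K = ℤ[(1+√305)/2] and disc(K) = d = 305.
5 divides disc(K) = 305, so 5 ramifies.

5 is ramified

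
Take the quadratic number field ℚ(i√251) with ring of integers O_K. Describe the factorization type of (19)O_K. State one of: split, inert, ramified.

p is inert

Since -251 ≡ 1 mod 4, the ring of integers is ℤ[(1+√-251)/2] with discriminant -251.
19 ∤ -251, so 19 is unramified.
Euler's criterion: (-251)^9 mod 19 = 18. Thus (-251|19) = -1.
d is a non-residue mod p, hence 19 remains inert in O_K.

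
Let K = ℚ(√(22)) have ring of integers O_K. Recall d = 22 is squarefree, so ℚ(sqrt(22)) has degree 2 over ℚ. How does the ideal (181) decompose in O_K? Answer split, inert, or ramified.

inert — (181) stays prime in O_K

Since 22 ≢ 1 mod 4, the ring of integers is ℤ[√22] with discriminant 4·22 = 88.
disc(K) = 88 is not divisible by 181; 181 is unramified.
(22/181) = 22^90 mod 181 = 180, giving Legendre symbol -1.
d is a non-residue mod p, hence 181 remains inert in O_K.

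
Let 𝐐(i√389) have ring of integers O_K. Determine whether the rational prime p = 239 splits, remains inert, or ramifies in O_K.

d = -389 ≡ 3 (mod 4), so O_K = ℤ[√-389] and disc(K) = 4d = -1556.
239 ∤ -1556, so 239 is unramified.
(-389/239) = 89^119 mod 239 = 238, giving Legendre symbol -1.
(-389/239) = -1, so 239 is inert.

239 remains inert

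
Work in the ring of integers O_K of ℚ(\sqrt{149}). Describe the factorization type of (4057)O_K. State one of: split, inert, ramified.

inert

d = 149 ≡ 1 (mod 4), so O_K = ℤ[(1+√149)/2] and disc(K) = d = 149.
Since gcd(4057, 149) = 1 the prime 4057 does not ramify.
Legendre symbol by Euler's criterion: (149/4057) ≡ 149^2028 ≡ 4056 (mod 4057), i.e. (149/4057) = -1.
Legendre symbol -1 ⇒ 4057 is inert.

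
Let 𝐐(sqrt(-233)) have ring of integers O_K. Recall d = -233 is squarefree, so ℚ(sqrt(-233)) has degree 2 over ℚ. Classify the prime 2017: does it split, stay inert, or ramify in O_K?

remains prime (inert)

d = -233 ≡ 3 (mod 4), so O_K = ℤ[√-233] and disc(K) = 4d = -932.
Since gcd(2017, -932) = 1 the prime 2017 does not ramify.
Legendre symbol by Euler's criterion: (-233/2017) ≡ (-233)^1008 ≡ 2016 (mod 2017), i.e. (-233/2017) = -1.
Legendre symbol -1 ⇒ 2017 is inert.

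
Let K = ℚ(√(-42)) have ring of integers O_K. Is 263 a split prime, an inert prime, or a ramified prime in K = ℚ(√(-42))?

d = -42 ≡ 2 (mod 4), so O_K = ℤ[√-42] and disc(K) = 4d = -168.
263 ∤ -168, so 263 is unramified.
Compute (-42/263) via Euler: 221^((263-1)/2) mod 263 = 1, so (-42/263) = 1.
(-42/263) = 1, so 263 splits.

p splits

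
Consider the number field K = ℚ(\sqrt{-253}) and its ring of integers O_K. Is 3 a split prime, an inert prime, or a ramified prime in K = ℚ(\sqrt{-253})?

inert

d = -253 ≡ 3 (mod 4), so O_K = ℤ[√-253] and disc(K) = 4d = -1012.
Since gcd(3, -1012) = 1 the prime 3 does not ramify.
Legendre symbol by Euler's criterion: (-253/3) ≡ (-253)^1 ≡ 2 (mod 3), i.e. (-253/3) = -1.
(-253/3) = -1, so 3 is inert.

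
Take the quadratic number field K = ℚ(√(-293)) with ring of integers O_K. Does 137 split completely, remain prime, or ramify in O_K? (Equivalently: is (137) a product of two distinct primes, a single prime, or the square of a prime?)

split — (137) = 𝔭₁𝔭₂ with 𝔭₁ ≠ 𝔭₂

-293 mod 4 = 3, hence disc K = 4·(-293) = -1172 and O_K = ℤ[√-293].
Since gcd(137, -1172) = 1 the prime 137 does not ramify.
Compute (-293/137) via Euler: 118^((137-1)/2) mod 137 = 1, so (-293/137) = 1.
Legendre symbol 1 ⇒ 137 is split.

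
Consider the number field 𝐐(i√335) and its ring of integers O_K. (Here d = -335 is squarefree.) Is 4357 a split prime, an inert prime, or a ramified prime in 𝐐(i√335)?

split

d = -335 ≡ 1 (mod 4), so O_K = ℤ[(1+√-335)/2] and disc(K) = d = -335.
4357 ∤ -335, so 4357 is unramified.
Legendre symbol by Euler's criterion: (-335/4357) ≡ (-335)^2178 ≡ 1 (mod 4357), i.e. (-335/4357) = 1.
(-335/4357) = 1, so 4357 splits.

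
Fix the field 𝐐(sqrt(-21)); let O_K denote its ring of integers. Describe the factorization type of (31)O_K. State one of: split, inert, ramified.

d = -21 ≡ 3 (mod 4), so O_K = ℤ[√-21] and disc(K) = 4d = -84.
disc(K) = -84 is not divisible by 31; 31 is unramified.
Euler's criterion: (-21)^15 mod 31 = 1. Thus (-21|31) = 1.
(-21/31) = 1, so 31 splits.

p splits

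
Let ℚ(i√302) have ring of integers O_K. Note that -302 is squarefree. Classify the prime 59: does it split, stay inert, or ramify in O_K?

inert — (59) stays prime in O_K

Since -302 ≢ 1 mod 4, the ring of integers is ℤ[√-302] with discriminant 4·(-302) = -1208.
Since gcd(59, -1208) = 1 the prime 59 does not ramify.
Legendre symbol by Euler's criterion: (-302/59) ≡ (-302)^29 ≡ 58 (mod 59), i.e. (-302/59) = -1.
(-302/59) = -1, so 59 is inert.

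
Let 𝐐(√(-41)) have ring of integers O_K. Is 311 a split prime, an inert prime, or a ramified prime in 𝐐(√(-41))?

split — (311) = 𝔭₁𝔭₂ with 𝔭₁ ≠ 𝔭₂

-41 mod 4 = 3, hence disc K = 4·(-41) = -164 and O_K = ℤ[√-41].
311 ∤ -164, so 311 is unramified.
Euler's criterion: (-41)^155 mod 311 = 1. Thus (-41|311) = 1.
Legendre symbol 1 ⇒ 311 is split.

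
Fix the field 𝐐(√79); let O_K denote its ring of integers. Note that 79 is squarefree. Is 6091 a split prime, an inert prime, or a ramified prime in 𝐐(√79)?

Since 79 ≢ 1 mod 4, the ring of integers is ℤ[√79] with discriminant 4·79 = 316.
6091 ∤ 316, so 6091 is unramified.
Compute (79/6091) via Euler: 79^((6091-1)/2) mod 6091 = 6090, so (79/6091) = -1.
Legendre symbol -1 ⇒ 6091 is inert.

inert — (6091) stays prime in O_K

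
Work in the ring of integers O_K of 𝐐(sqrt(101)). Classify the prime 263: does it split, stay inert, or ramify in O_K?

d = 101 ≡ 1 (mod 4), so O_K = ℤ[(1+√101)/2] and disc(K) = d = 101.
disc(K) = 101 is not divisible by 263; 263 is unramified.
Legendre symbol by Euler's criterion: (101/263) ≡ 101^131 ≡ 262 (mod 263), i.e. (101/263) = -1.
(101/263) = -1, so 263 is inert.

inert — (263) stays prime in O_K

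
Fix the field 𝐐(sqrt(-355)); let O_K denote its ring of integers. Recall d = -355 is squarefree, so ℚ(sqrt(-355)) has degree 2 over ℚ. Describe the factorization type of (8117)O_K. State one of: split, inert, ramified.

p splits

-355 mod 4 = 1, hence disc K = -355 and O_K = ℤ[(1+√-355)/2].
disc(K) = -355 is not divisible by 8117; 8117 is unramified.
Compute (-355/8117) via Euler: 7762^((8117-1)/2) mod 8117 = 1, so (-355/8117) = 1.
d is a quadratic residue mod p, hence 8117 splits in O_K.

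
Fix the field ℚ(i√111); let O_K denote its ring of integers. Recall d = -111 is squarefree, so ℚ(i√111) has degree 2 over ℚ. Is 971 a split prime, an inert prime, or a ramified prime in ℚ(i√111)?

p is inert

d = -111 ≡ 1 (mod 4), so O_K = ℤ[(1+√-111)/2] and disc(K) = d = -111.
disc(K) = -111 is not divisible by 971; 971 is unramified.
(-111/971) = 860^485 mod 971 = 970, giving Legendre symbol -1.
(-111/971) = -1, so 971 is inert.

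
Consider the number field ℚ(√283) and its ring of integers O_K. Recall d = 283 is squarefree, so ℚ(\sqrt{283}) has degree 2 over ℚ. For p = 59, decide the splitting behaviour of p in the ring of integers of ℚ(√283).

d = 283 ≡ 3 (mod 4), so O_K = ℤ[√283] and disc(K) = 4d = 1132.
disc(K) = 1132 is not divisible by 59; 59 is unramified.
Legendre symbol by Euler's criterion: (283/59) ≡ 283^29 ≡ 58 (mod 59), i.e. (283/59) = -1.
(283/59) = -1, so 59 is inert.

inert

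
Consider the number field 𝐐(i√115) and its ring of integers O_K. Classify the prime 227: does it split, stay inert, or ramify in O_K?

split

Since -115 ≡ 1 mod 4, the ring of integers is ℤ[(1+√-115)/2] with discriminant -115.
disc(K) = -115 is not divisible by 227; 227 is unramified.
(-115/227) = 112^113 mod 227 = 1, giving Legendre symbol 1.
Legendre symbol 1 ⇒ 227 is split.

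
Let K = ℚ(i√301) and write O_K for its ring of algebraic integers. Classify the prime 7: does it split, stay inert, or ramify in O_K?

7 is ramified

Since -301 ≢ 1 mod 4, the ring of integers is ℤ[√-301] with discriminant 4·(-301) = -1204.
disc(K) = -1204 = 7·(-172), so p = 7 is ramified.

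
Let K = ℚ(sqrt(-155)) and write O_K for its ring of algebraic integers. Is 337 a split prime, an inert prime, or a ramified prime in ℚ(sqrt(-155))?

-155 mod 4 = 1, hence disc K = -155 and O_K = ℤ[(1+√-155)/2].
337 ∤ -155, so 337 is unramified.
Compute (-155/337) via Euler: 182^((337-1)/2) mod 337 = 1, so (-155/337) = 1.
d is a quadratic residue mod p, hence 337 splits in O_K.

splits completely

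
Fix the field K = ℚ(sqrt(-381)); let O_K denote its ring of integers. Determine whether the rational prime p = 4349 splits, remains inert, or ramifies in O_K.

4349 remains inert

Since -381 ≢ 1 mod 4, the ring of integers is ℤ[√-381] with discriminant 4·(-381) = -1524.
Since gcd(4349, -1524) = 1 the prime 4349 does not ramify.
(-381/4349) = 3968^2174 mod 4349 = 4348, giving Legendre symbol -1.
Legendre symbol -1 ⇒ 4349 is inert.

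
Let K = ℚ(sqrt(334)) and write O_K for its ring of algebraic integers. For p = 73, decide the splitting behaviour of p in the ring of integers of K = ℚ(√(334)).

p is inert

d = 334 ≡ 2 (mod 4), so O_K = ℤ[√334] and disc(K) = 4d = 1336.
Since gcd(73, 1336) = 1 the prime 73 does not ramify.
Legendre symbol by Euler's criterion: (334/73) ≡ 334^36 ≡ 72 (mod 73), i.e. (334/73) = -1.
d is a non-residue mod p, hence 73 remains inert in O_K.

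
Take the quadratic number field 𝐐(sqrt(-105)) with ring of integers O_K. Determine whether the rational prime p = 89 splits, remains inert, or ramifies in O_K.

-105 mod 4 = 3, hence disc K = 4·(-105) = -420 and O_K = ℤ[√-105].
disc(K) = -420 is not divisible by 89; 89 is unramified.
Compute (-105/89) via Euler: 73^((89-1)/2) mod 89 = 1, so (-105/89) = 1.
(-105/89) = 1, so 89 splits.

split — (89) = 𝔭₁𝔭₂ with 𝔭₁ ≠ 𝔭₂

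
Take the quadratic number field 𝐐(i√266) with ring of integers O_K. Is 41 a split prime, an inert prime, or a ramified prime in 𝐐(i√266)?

d = -266 ≡ 2 (mod 4), so O_K = ℤ[√-266] and disc(K) = 4d = -1064.
Since gcd(41, -1064) = 1 the prime 41 does not ramify.
Legendre symbol by Euler's criterion: (-266/41) ≡ (-266)^20 ≡ 1 (mod 41), i.e. (-266/41) = 1.
Legendre symbol 1 ⇒ 41 is split.

41 splits in O_K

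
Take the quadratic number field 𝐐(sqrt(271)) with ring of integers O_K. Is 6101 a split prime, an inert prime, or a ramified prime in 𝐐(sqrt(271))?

6101 splits in O_K

d = 271 ≡ 3 (mod 4), so O_K = ℤ[√271] and disc(K) = 4d = 1084.
6101 ∤ 1084, so 6101 is unramified.
Euler's criterion: 271^3050 mod 6101 = 1. Thus (271|6101) = 1.
d is a quadratic residue mod p, hence 6101 splits in O_K.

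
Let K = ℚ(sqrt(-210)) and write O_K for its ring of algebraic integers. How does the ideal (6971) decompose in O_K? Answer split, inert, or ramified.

split

-210 mod 4 = 2, hence disc K = 4·(-210) = -840 and O_K = ℤ[√-210].
Since gcd(6971, -840) = 1 the prime 6971 does not ramify.
Euler's criterion: (-210)^3485 mod 6971 = 1. Thus (-210|6971) = 1.
d is a quadratic residue mod p, hence 6971 splits in O_K.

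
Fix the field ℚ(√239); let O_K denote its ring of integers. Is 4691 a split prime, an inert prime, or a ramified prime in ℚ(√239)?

239 mod 4 = 3, hence disc K = 4·239 = 956 and O_K = ℤ[√239].
disc(K) = 956 is not divisible by 4691; 4691 is unramified.
Euler's criterion: 239^2345 mod 4691 = 4690. Thus (239|4691) = -1.
Legendre symbol -1 ⇒ 4691 is inert.

p is inert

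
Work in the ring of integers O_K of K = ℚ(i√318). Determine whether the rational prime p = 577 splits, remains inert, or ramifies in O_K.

split — (577) = 𝔭₁𝔭₂ with 𝔭₁ ≠ 𝔭₂

-318 mod 4 = 2, hence disc K = 4·(-318) = -1272 and O_K = ℤ[√-318].
577 ∤ -1272, so 577 is unramified.
Euler's criterion: (-318)^288 mod 577 = 1. Thus (-318|577) = 1.
d is a quadratic residue mod p, hence 577 splits in O_K.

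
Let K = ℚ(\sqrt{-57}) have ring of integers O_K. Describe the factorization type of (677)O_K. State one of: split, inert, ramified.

-57 mod 4 = 3, hence disc K = 4·(-57) = -228 and O_K = ℤ[√-57].
disc(K) = -228 is not divisible by 677; 677 is unramified.
Legendre symbol by Euler's criterion: (-57/677) ≡ (-57)^338 ≡ 1 (mod 677), i.e. (-57/677) = 1.
Legendre symbol 1 ⇒ 677 is split.

split — (677) = 𝔭₁𝔭₂ with 𝔭₁ ≠ 𝔭₂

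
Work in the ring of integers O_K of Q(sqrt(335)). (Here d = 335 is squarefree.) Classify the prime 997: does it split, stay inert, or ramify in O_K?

inert

Since 335 ≢ 1 mod 4, the ring of integers is ℤ[√335] with discriminant 4·335 = 1340.
disc(K) = 1340 is not divisible by 997; 997 is unramified.
Legendre symbol by Euler's criterion: (335/997) ≡ 335^498 ≡ 996 (mod 997), i.e. (335/997) = -1.
(335/997) = -1, so 997 is inert.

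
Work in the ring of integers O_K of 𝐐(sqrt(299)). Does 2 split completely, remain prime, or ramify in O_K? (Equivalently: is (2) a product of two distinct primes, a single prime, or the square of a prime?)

ramified — (2) = 𝔭²

299 mod 4 = 3, hence disc K = 4·299 = 1196 and O_K = ℤ[√299].
Ramification test: 2 | 1196. The prime 2 ramifies in K.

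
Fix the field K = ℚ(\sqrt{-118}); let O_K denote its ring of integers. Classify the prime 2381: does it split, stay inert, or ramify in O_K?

p is inert

Since -118 ≢ 1 mod 4, the ring of integers is ℤ[√-118] with discriminant 4·(-118) = -472.
Since gcd(2381, -472) = 1 the prime 2381 does not ramify.
(-118/2381) = 2263^1190 mod 2381 = 2380, giving Legendre symbol -1.
d is a non-residue mod p, hence 2381 remains inert in O_K.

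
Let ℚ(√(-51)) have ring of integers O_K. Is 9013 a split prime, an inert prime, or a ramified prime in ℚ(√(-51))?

9013 remains inert

d = -51 ≡ 1 (mod 4), so O_K = ℤ[(1+√-51)/2] and disc(K) = d = -51.
Since gcd(9013, -51) = 1 the prime 9013 does not ramify.
Euler's criterion: (-51)^4506 mod 9013 = 9012. Thus (-51|9013) = -1.
Legendre symbol -1 ⇒ 9013 is inert.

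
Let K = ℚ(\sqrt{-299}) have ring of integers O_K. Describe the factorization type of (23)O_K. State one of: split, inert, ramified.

ramified — (23) = 𝔭²

-299 mod 4 = 1, hence disc K = -299 and O_K = ℤ[(1+√-299)/2].
disc(K) = -299 = 23·(-13), so p = 23 is ramified.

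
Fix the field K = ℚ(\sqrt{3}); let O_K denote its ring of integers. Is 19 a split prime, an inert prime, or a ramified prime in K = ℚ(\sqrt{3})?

remains prime (inert)

Since 3 ≢ 1 mod 4, the ring of integers is ℤ[√3] with discriminant 4·3 = 12.
Since gcd(19, 12) = 1 the prime 19 does not ramify.
Euler's criterion: 3^9 mod 19 = 18. Thus (3|19) = -1.
Legendre symbol -1 ⇒ 19 is inert.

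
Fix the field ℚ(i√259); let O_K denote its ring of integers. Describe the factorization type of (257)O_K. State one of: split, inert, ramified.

257 splits in O_K

-259 mod 4 = 1, hence disc K = -259 and O_K = ℤ[(1+√-259)/2].
Since gcd(257, -259) = 1 the prime 257 does not ramify.
Compute (-259/257) via Euler: 255^((257-1)/2) mod 257 = 1, so (-259/257) = 1.
(-259/257) = 1, so 257 splits.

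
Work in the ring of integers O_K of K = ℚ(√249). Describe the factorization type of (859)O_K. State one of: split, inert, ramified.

249 mod 4 = 1, hence disc K = 249 and O_K = ℤ[(1+√249)/2].
Since gcd(859, 249) = 1 the prime 859 does not ramify.
Euler's criterion: 249^429 mod 859 = 1. Thus (249|859) = 1.
(249/859) = 1, so 859 splits.

splits completely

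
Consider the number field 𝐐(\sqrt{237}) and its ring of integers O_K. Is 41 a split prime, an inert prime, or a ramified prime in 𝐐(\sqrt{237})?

Since 237 ≡ 1 mod 4, the ring of integers is ℤ[(1+√237)/2] with discriminant 237.
disc(K) = 237 is not divisible by 41; 41 is unramified.
Legendre symbol by Euler's criterion: (237/41) ≡ 237^20 ≡ 1 (mod 41), i.e. (237/41) = 1.
(237/41) = 1, so 41 splits.

split — (41) = 𝔭₁𝔭₂ with 𝔭₁ ≠ 𝔭₂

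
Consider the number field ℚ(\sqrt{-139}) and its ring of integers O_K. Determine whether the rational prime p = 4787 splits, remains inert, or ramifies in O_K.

4787 remains inert

d = -139 ≡ 1 (mod 4), so O_K = ℤ[(1+√-139)/2] and disc(K) = d = -139.
4787 ∤ -139, so 4787 is unramified.
Euler's criterion: (-139)^2393 mod 4787 = 4786. Thus (-139|4787) = -1.
(-139/4787) = -1, so 4787 is inert.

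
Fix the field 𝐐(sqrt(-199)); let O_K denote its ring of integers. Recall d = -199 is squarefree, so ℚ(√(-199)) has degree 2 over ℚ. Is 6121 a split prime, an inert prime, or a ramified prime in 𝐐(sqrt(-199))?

d = -199 ≡ 1 (mod 4), so O_K = ℤ[(1+√-199)/2] and disc(K) = d = -199.
6121 ∤ -199, so 6121 is unramified.
Legendre symbol by Euler's criterion: (-199/6121) ≡ (-199)^3060 ≡ 1 (mod 6121), i.e. (-199/6121) = 1.
d is a quadratic residue mod p, hence 6121 splits in O_K.

split — (6121) = 𝔭₁𝔭₂ with 𝔭₁ ≠ 𝔭₂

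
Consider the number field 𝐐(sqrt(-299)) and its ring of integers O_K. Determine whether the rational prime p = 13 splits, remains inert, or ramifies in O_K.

13 is ramified

Since -299 ≡ 1 mod 4, the ring of integers is ℤ[(1+√-299)/2] with discriminant -299.
disc(K) = -299 = 13·(-23), so p = 13 is ramified.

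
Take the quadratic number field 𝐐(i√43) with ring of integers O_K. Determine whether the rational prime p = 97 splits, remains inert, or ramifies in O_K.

splits completely

-43 mod 4 = 1, hence disc K = -43 and O_K = ℤ[(1+√-43)/2].
Since gcd(97, -43) = 1 the prime 97 does not ramify.
Compute (-43/97) via Euler: 54^((97-1)/2) mod 97 = 1, so (-43/97) = 1.
Legendre symbol 1 ⇒ 97 is split.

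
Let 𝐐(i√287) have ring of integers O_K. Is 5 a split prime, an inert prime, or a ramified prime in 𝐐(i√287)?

inert — (5) stays prime in O_K

Since -287 ≡ 1 mod 4, the ring of integers is ℤ[(1+√-287)/2] with discriminant -287.
disc(K) = -287 is not divisible by 5; 5 is unramified.
Legendre symbol by Euler's criterion: (-287/5) ≡ (-287)^2 ≡ 4 (mod 5), i.e. (-287/5) = -1.
Legendre symbol -1 ⇒ 5 is inert.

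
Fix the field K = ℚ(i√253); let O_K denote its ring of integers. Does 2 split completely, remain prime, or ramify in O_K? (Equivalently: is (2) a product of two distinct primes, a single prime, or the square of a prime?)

d = -253 ≡ 3 (mod 4), so O_K = ℤ[√-253] and disc(K) = 4d = -1012.
disc(K) = -1012 = 2·(-506), so p = 2 is ramified.

ramified — (2) = 𝔭²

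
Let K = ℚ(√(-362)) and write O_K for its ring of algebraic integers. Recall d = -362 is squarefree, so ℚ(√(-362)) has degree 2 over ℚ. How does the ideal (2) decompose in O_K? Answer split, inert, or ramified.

d = -362 ≡ 2 (mod 4), so O_K = ℤ[√-362] and disc(K) = 4d = -1448.
disc(K) = -1448 = 2·(-724), so p = 2 is ramified.

ramified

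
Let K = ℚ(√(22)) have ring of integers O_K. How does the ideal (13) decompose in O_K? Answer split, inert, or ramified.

split

22 mod 4 = 2, hence disc K = 4·22 = 88 and O_K = ℤ[√22].
Since gcd(13, 88) = 1 the prime 13 does not ramify.
Legendre symbol by Euler's criterion: (22/13) ≡ 22^6 ≡ 1 (mod 13), i.e. (22/13) = 1.
d is a quadratic residue mod p, hence 13 splits in O_K.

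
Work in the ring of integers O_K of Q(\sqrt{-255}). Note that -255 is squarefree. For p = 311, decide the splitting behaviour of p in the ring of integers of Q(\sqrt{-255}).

311 splits in O_K

-255 mod 4 = 1, hence disc K = -255 and O_K = ℤ[(1+√-255)/2].
311 ∤ -255, so 311 is unramified.
Euler's criterion: (-255)^155 mod 311 = 1. Thus (-255|311) = 1.
Legendre symbol 1 ⇒ 311 is split.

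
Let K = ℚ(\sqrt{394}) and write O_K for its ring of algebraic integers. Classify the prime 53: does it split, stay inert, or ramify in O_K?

p is inert

d = 394 ≡ 2 (mod 4), so O_K = ℤ[√394] and disc(K) = 4d = 1576.
53 ∤ 1576, so 53 is unramified.
(394/53) = 23^26 mod 53 = 52, giving Legendre symbol -1.
(394/53) = -1, so 53 is inert.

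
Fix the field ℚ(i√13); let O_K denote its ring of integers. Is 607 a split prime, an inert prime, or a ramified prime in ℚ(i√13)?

d = -13 ≡ 3 (mod 4), so O_K = ℤ[√-13] and disc(K) = 4d = -52.
disc(K) = -52 is not divisible by 607; 607 is unramified.
Legendre symbol by Euler's criterion: (-13/607) ≡ (-13)^303 ≡ 606 (mod 607), i.e. (-13/607) = -1.
(-13/607) = -1, so 607 is inert.

remains prime (inert)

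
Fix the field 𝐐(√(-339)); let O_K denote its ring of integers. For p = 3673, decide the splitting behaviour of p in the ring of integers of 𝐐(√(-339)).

p splits

-339 mod 4 = 1, hence disc K = -339 and O_K = ℤ[(1+√-339)/2].
disc(K) = -339 is not divisible by 3673; 3673 is unramified.
Euler's criterion: (-339)^1836 mod 3673 = 1. Thus (-339|3673) = 1.
(-339/3673) = 1, so 3673 splits.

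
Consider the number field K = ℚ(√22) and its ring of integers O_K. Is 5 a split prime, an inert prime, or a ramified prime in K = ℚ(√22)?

22 mod 4 = 2, hence disc K = 4·22 = 88 and O_K = ℤ[√22].
Since gcd(5, 88) = 1 the prime 5 does not ramify.
Compute (22/5) via Euler: 2^((5-1)/2) mod 5 = 4, so (22/5) = -1.
Legendre symbol -1 ⇒ 5 is inert.

5 remains inert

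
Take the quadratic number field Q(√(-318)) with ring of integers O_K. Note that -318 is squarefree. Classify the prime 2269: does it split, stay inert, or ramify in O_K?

Since -318 ≢ 1 mod 4, the ring of integers is ℤ[√-318] with discriminant 4·(-318) = -1272.
Since gcd(2269, -1272) = 1 the prime 2269 does not ramify.
Compute (-318/2269) via Euler: 1951^((2269-1)/2) mod 2269 = 2268, so (-318/2269) = -1.
d is a non-residue mod p, hence 2269 remains inert in O_K.

inert — (2269) stays prime in O_K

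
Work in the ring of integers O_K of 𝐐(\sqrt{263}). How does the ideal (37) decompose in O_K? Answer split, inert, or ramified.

Since 263 ≢ 1 mod 4, the ring of integers is ℤ[√263] with discriminant 4·263 = 1052.
37 ∤ 1052, so 37 is unramified.
Legendre symbol by Euler's criterion: (263/37) ≡ 263^18 ≡ 1 (mod 37), i.e. (263/37) = 1.
Legendre symbol 1 ⇒ 37 is split.

p splits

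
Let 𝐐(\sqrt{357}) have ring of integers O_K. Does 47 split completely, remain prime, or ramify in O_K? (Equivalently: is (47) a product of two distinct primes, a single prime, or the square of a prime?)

split

357 mod 4 = 1, hence disc K = 357 and O_K = ℤ[(1+√357)/2].
disc(K) = 357 is not divisible by 47; 47 is unramified.
Compute (357/47) via Euler: 28^((47-1)/2) mod 47 = 1, so (357/47) = 1.
d is a quadratic residue mod p, hence 47 splits in O_K.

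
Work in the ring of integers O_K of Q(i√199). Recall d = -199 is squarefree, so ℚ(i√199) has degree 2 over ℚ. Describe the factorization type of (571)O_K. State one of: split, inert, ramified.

remains prime (inert)

Since -199 ≡ 1 mod 4, the ring of integers is ℤ[(1+√-199)/2] with discriminant -199.
disc(K) = -199 is not divisible by 571; 571 is unramified.
(-199/571) = 372^285 mod 571 = 570, giving Legendre symbol -1.
Legendre symbol -1 ⇒ 571 is inert.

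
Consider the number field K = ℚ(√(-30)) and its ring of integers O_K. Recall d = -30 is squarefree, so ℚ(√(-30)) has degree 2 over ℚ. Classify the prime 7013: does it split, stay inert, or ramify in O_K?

Since -30 ≢ 1 mod 4, the ring of integers is ℤ[√-30] with discriminant 4·(-30) = -120.
Since gcd(7013, -120) = 1 the prime 7013 does not ramify.
Euler's criterion: (-30)^3506 mod 7013 = 7012. Thus (-30|7013) = -1.
d is a non-residue mod p, hence 7013 remains inert in O_K.

p is inert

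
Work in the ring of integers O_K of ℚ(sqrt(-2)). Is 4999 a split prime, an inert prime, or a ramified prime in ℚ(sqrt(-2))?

remains prime (inert)

-2 mod 4 = 2, hence disc K = 4·(-2) = -8 and O_K = ℤ[√-2].
4999 ∤ -8, so 4999 is unramified.
Euler's criterion: (-2)^2499 mod 4999 = 4998. Thus (-2|4999) = -1.
d is a non-residue mod p, hence 4999 remains inert in O_K.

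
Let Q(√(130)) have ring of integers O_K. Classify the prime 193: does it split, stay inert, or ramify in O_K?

split — (193) = 𝔭₁𝔭₂ with 𝔭₁ ≠ 𝔭₂

d = 130 ≡ 2 (mod 4), so O_K = ℤ[√130] and disc(K) = 4d = 520.
Since gcd(193, 520) = 1 the prime 193 does not ramify.
Euler's criterion: 130^96 mod 193 = 1. Thus (130|193) = 1.
d is a quadratic residue mod p, hence 193 splits in O_K.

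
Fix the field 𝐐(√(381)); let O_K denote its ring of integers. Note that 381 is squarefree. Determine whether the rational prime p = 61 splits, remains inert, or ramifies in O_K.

381 mod 4 = 1, hence disc K = 381 and O_K = ℤ[(1+√381)/2].
Since gcd(61, 381) = 1 the prime 61 does not ramify.
Euler's criterion: 381^30 mod 61 = 1. Thus (381|61) = 1.
Legendre symbol 1 ⇒ 61 is split.

p splits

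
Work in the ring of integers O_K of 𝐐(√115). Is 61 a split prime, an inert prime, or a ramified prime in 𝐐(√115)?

Since 115 ≢ 1 mod 4, the ring of integers is ℤ[√115] with discriminant 4·115 = 460.
61 ∤ 460, so 61 is unramified.
Compute (115/61) via Euler: 54^((61-1)/2) mod 61 = 60, so (115/61) = -1.
d is a non-residue mod p, hence 61 remains inert in O_K.

remains prime (inert)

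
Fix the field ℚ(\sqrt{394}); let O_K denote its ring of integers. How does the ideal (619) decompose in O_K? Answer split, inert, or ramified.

d = 394 ≡ 2 (mod 4), so O_K = ℤ[√394] and disc(K) = 4d = 1576.
disc(K) = 1576 is not divisible by 619; 619 is unramified.
Legendre symbol by Euler's criterion: (394/619) ≡ 394^309 ≡ 618 (mod 619), i.e. (394/619) = -1.
d is a non-residue mod p, hence 619 remains inert in O_K.

619 remains inert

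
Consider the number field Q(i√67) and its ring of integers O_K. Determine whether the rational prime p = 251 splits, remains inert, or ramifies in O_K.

251 remains inert

d = -67 ≡ 1 (mod 4), so O_K = ℤ[(1+√-67)/2] and disc(K) = d = -67.
251 ∤ -67, so 251 is unramified.
Legendre symbol by Euler's criterion: (-67/251) ≡ (-67)^125 ≡ 250 (mod 251), i.e. (-67/251) = -1.
Legendre symbol -1 ⇒ 251 is inert.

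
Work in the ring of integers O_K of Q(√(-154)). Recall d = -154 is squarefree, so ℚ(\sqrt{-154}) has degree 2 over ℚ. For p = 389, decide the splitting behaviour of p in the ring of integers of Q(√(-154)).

d = -154 ≡ 2 (mod 4), so O_K = ℤ[√-154] and disc(K) = 4d = -616.
disc(K) = -616 is not divisible by 389; 389 is unramified.
Legendre symbol by Euler's criterion: (-154/389) ≡ (-154)^194 ≡ 388 (mod 389), i.e. (-154/389) = -1.
d is a non-residue mod p, hence 389 remains inert in O_K.

p is inert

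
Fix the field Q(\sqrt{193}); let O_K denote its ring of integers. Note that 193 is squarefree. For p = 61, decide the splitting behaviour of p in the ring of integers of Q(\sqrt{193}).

inert

Since 193 ≡ 1 mod 4, the ring of integers is ℤ[(1+√193)/2] with discriminant 193.
Since gcd(61, 193) = 1 the prime 61 does not ramify.
Euler's criterion: 193^30 mod 61 = 60. Thus (193|61) = -1.
d is a non-residue mod p, hence 61 remains inert in O_K.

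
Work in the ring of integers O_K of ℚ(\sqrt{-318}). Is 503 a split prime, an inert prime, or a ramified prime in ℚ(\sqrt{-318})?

split

Since -318 ≢ 1 mod 4, the ring of integers is ℤ[√-318] with discriminant 4·(-318) = -1272.
503 ∤ -1272, so 503 is unramified.
Legendre symbol by Euler's criterion: (-318/503) ≡ (-318)^251 ≡ 1 (mod 503), i.e. (-318/503) = 1.
Legendre symbol 1 ⇒ 503 is split.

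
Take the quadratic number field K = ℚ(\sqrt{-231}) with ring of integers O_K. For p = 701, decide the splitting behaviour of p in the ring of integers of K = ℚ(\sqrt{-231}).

split

Since -231 ≡ 1 mod 4, the ring of integers is ℤ[(1+√-231)/2] with discriminant -231.
Since gcd(701, -231) = 1 the prime 701 does not ramify.
Euler's criterion: (-231)^350 mod 701 = 1. Thus (-231|701) = 1.
Legendre symbol 1 ⇒ 701 is split.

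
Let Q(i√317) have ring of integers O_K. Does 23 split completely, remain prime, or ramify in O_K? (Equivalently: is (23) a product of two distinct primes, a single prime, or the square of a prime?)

23 remains inert

d = -317 ≡ 3 (mod 4), so O_K = ℤ[√-317] and disc(K) = 4d = -1268.
disc(K) = -1268 is not divisible by 23; 23 is unramified.
Euler's criterion: (-317)^11 mod 23 = 22. Thus (-317|23) = -1.
d is a non-residue mod p, hence 23 remains inert in O_K.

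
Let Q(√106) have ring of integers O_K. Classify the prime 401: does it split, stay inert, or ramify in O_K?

d = 106 ≡ 2 (mod 4), so O_K = ℤ[√106] and disc(K) = 4d = 424.
401 ∤ 424, so 401 is unramified.
Compute (106/401) via Euler: 106^((401-1)/2) mod 401 = 400, so (106/401) = -1.
(106/401) = -1, so 401 is inert.

inert — (401) stays prime in O_K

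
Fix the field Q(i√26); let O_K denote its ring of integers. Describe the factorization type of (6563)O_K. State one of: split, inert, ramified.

-26 mod 4 = 2, hence disc K = 4·(-26) = -104 and O_K = ℤ[√-26].
Since gcd(6563, -104) = 1 the prime 6563 does not ramify.
Compute (-26/6563) via Euler: 6537^((6563-1)/2) mod 6563 = 6562, so (-26/6563) = -1.
Legendre symbol -1 ⇒ 6563 is inert.

inert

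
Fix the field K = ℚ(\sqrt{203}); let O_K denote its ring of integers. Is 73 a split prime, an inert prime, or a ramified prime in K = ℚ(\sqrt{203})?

73 splits in O_K

203 mod 4 = 3, hence disc K = 4·203 = 812 and O_K = ℤ[√203].
73 ∤ 812, so 73 is unramified.
Compute (203/73) via Euler: 57^((73-1)/2) mod 73 = 1, so (203/73) = 1.
Legendre symbol 1 ⇒ 73 is split.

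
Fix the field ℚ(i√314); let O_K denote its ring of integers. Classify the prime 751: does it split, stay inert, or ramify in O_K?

split — (751) = 𝔭₁𝔭₂ with 𝔭₁ ≠ 𝔭₂

-314 mod 4 = 2, hence disc K = 4·(-314) = -1256 and O_K = ℤ[√-314].
Since gcd(751, -1256) = 1 the prime 751 does not ramify.
Euler's criterion: (-314)^375 mod 751 = 1. Thus (-314|751) = 1.
(-314/751) = 1, so 751 splits.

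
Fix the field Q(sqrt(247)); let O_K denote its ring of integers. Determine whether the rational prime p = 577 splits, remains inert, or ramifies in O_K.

d = 247 ≡ 3 (mod 4), so O_K = ℤ[√247] and disc(K) = 4d = 988.
Since gcd(577, 988) = 1 the prime 577 does not ramify.
Compute (247/577) via Euler: 247^((577-1)/2) mod 577 = 576, so (247/577) = -1.
(247/577) = -1, so 577 is inert.

inert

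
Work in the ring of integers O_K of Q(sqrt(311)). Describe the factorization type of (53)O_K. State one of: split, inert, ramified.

53 splits in O_K

311 mod 4 = 3, hence disc K = 4·311 = 1244 and O_K = ℤ[√311].
disc(K) = 1244 is not divisible by 53; 53 is unramified.
Compute (311/53) via Euler: 46^((53-1)/2) mod 53 = 1, so (311/53) = 1.
Legendre symbol 1 ⇒ 53 is split.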